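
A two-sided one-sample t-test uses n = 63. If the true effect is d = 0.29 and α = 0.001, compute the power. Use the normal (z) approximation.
Power ≈ 0.16

Power calculation (one-sample t-test, normal approximation):
z_β = d · √n - z_{α/2}
z_β = 0.29 · √63 - 3.291
z_β = 0.29 · 7.937 - 3.291
z_β = -0.989

Power = Φ(z_β) = Φ(-0.989) ≈ 0.161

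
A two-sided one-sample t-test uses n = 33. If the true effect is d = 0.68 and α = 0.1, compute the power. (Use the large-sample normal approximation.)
Power ≈ 0.99

Power calculation (one-sample t-test, normal approximation):
z_β = d · √n - z_{α/2}
z_β = 0.68 · √33 - 1.645
z_β = 0.68 · 5.745 - 1.645
z_β = 2.261

Power = Φ(z_β) = Φ(2.261) ≈ 0.988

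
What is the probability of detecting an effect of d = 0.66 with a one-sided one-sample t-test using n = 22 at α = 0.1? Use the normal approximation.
Power ≈ 0.97

Power calculation (one-sample t-test, normal approximation):
z_β = d · √n - z_α
z_β = 0.66 · √22 - 1.282
z_β = 0.66 · 4.690 - 1.282
z_β = 1.814

Power = Φ(z_β) = Φ(1.814) ≈ 0.965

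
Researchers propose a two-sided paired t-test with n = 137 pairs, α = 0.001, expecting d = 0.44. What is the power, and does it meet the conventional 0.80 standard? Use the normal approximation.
Power ≈ 0.97; the study is adequately powered (power ≥ 0.80)

Power calculation (paired t-test, normal approximation):
z_β = d · √n - z_{α/2}
z_β = 0.44 · √137 - 3.291
z_β = 0.44 · 11.705 - 3.291
z_β = 1.860

Power = Φ(z_β) = Φ(1.860) ≈ 0.969

Effect size d = 0.44 is small by Cohen's convention (0.2/0.5/0.8).

Threshold: power ≥ 0.80 is conventionally adequate.
Power ≈ 0.97 → the study is adequately powered (power ≥ 0.80).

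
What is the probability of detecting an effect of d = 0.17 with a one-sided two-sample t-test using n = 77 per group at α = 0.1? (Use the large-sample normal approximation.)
Power ≈ 0.41

Power calculation (two-sample t-test, normal approximation):
z_β = d · √(n/2) - z_α
z_β = 0.17 · √(77/2) - 1.282
z_β = 0.17 · 6.205 - 1.282
z_β = -0.227

Power = Φ(z_β) = Φ(-0.227) ≈ 0.410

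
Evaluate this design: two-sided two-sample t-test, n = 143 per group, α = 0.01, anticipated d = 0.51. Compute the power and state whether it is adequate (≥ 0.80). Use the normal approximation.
Power ≈ 0.96; the study is adequately powered (power ≥ 0.80)

Power calculation (two-sample t-test, normal approximation):
z_β = d · √(n/2) - z_{α/2}
z_β = 0.51 · √(143/2) - 2.576
z_β = 0.51 · 8.456 - 2.576
z_β = 1.737

Power = Φ(z_β) = Φ(1.737) ≈ 0.959

Effect size d = 0.51 is medium by Cohen's convention (0.2/0.5/0.8).

Threshold: power ≥ 0.80 is conventionally adequate.
Power ≈ 0.96 → the study is adequately powered (power ≥ 0.80).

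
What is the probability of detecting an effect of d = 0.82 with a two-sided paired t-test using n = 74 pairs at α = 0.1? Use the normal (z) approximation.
Power ≈ 1.00

Power calculation (paired t-test, normal approximation):
z_β = d · √n - z_{α/2}
z_β = 0.82 · √74 - 1.645
z_β = 0.82 · 8.602 - 1.645
z_β = 5.409

Power = Φ(z_β) = Φ(5.409) ≈ 1.000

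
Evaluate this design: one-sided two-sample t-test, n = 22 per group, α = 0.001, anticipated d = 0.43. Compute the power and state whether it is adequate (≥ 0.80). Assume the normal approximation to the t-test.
Power ≈ 0.05; the study is underpowered (power < 0.80)

Power calculation (two-sample t-test, normal approximation):
z_β = d · √(n/2) - z_α
z_β = 0.43 · √(22/2) - 3.090
z_β = 0.43 · 3.317 - 3.090
z_β = -1.664

Power = Φ(z_β) = Φ(-1.664) ≈ 0.048

Effect size d = 0.43 is small by Cohen's convention (0.2/0.5/0.8).

Threshold: power ≥ 0.80 is conventionally adequate.
Power ≈ 0.05 → the study is underpowered (power < 0.80).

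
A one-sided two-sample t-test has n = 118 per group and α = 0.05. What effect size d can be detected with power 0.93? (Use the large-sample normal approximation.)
d ≈ 0.41

Minimum detectable effect (two-sample t-test, normal approximation):
d = (z_α + z_β) / √(n/2)
d = (1.645 + 1.476) / √(118/2)
d = 3.121 / 7.681
d ≈ 0.41

By Cohen's convention (0.2 small / 0.5 medium / 0.8 large): small effect.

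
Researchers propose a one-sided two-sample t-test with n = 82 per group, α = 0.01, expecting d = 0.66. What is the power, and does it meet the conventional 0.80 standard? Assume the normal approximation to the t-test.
Power ≈ 0.97; the study is adequately powered (power ≥ 0.80)

Power calculation (two-sample t-test, normal approximation):
z_β = d · √(n/2) - z_α
z_β = 0.66 · √(82/2) - 2.326
z_β = 0.66 · 6.403 - 2.326
z_β = 1.900

Power = Φ(z_β) = Φ(1.900) ≈ 0.971

Effect size d = 0.66 is medium by Cohen's convention (0.2/0.5/0.8).

Threshold: power ≥ 0.80 is conventionally adequate.
Power ≈ 0.97 → the study is adequately powered (power ≥ 0.80).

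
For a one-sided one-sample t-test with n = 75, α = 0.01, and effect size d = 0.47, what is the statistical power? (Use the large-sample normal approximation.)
Power ≈ 0.96

Power calculation (one-sample t-test, normal approximation):
z_β = d · √n - z_α
z_β = 0.47 · √75 - 2.326
z_β = 0.47 · 8.660 - 2.326
z_β = 1.744

Power = Φ(z_β) = Φ(1.744) ≈ 0.959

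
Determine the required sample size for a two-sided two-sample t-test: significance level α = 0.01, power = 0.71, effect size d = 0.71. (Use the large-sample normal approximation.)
n = 39 per group

Sample size formula (two-sample t-test, normal approximation):
n = 2 · ((z_{α/2} + z_β) / d)²

z_{α/2} = 2.576 (for α = 0.01, two-sided)
z_β = 0.553 (for power = 0.71)
d = 0.71

n = 2 · ((2.576 + 0.553) / 0.71)²
n = 2 · (4.407)²
n ≈ 38.84
Round up to the next whole number: n = 39 per group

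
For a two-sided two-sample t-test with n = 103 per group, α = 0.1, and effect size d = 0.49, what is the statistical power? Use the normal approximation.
Power ≈ 0.97

Power calculation (two-sample t-test, normal approximation):
z_β = d · √(n/2) - z_{α/2}
z_β = 0.49 · √(103/2) - 1.645
z_β = 0.49 · 7.176 - 1.645
z_β = 1.872

Power = Φ(z_β) = Φ(1.872) ≈ 0.969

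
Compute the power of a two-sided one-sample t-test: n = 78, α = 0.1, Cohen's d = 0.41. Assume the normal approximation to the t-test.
Power ≈ 0.98

Power calculation (one-sample t-test, normal approximation):
z_β = d · √n - z_{α/2}
z_β = 0.41 · √78 - 1.645
z_β = 0.41 · 8.832 - 1.645
z_β = 1.976

Power = Φ(z_β) = Φ(1.976) ≈ 0.976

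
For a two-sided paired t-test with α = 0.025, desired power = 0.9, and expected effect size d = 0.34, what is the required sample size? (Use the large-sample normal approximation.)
n = 108 pairs

Sample size formula (paired t-test, normal approximation):
n = ((z_{α/2} + z_β) / d)²

z_{α/2} = 2.241 (for α = 0.025, two-sided)
z_β = 1.282 (for power = 0.9)
d = 0.34

n = ((2.241 + 1.282) / 0.34)²
n = (10.362)²
n ≈ 107.37
Round up to the next whole number: n = 108 pairs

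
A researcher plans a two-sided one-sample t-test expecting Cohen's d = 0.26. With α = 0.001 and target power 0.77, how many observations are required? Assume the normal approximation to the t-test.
n = 241

Sample size formula (one-sample t-test, normal approximation):
n = ((z_{α/2} + z_β) / d)²

z_{α/2} = 3.291 (for α = 0.001, two-sided)
z_β = 0.739 (for power = 0.77)
d = 0.26

n = ((3.291 + 0.739) / 0.26)²
n = (15.500)²
n ≈ 240.25
Round up to the next whole number: n = 241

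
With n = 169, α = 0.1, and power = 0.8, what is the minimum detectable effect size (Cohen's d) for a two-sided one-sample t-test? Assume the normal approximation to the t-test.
d ≈ 0.19

Minimum detectable effect (one-sample t-test, normal approximation):
d = (z_{α/2} + z_β) / √n
d = (1.645 + 0.842) / √169
d = 2.486 / 13.000
d ≈ 0.19

By Cohen's convention (0.2 small / 0.5 medium / 0.8 large): very small effect.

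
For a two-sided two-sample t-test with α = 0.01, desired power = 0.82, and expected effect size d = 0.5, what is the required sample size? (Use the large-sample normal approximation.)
n = 98 per group

Sample size formula (two-sample t-test, normal approximation):
n = 2 · ((z_{α/2} + z_β) / d)²

z_{α/2} = 2.576 (for α = 0.01, two-sided)
z_β = 0.915 (for power = 0.82)
d = 0.5

n = 2 · ((2.576 + 0.915) / 0.5)²
n = 2 · (6.982)²
n ≈ 97.50
Round up to the next whole number: n = 98 per group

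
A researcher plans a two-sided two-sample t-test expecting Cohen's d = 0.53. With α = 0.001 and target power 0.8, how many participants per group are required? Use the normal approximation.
n = 122 per group

Sample size formula (two-sample t-test, normal approximation):
n = 2 · ((z_{α/2} + z_β) / d)²

z_{α/2} = 3.291 (for α = 0.001, two-sided)
z_β = 0.842 (for power = 0.8)
d = 0.53

n = 2 · ((3.291 + 0.842) / 0.53)²
n = 2 · (7.798)²
n ≈ 121.62
Round up to the next whole number: n = 122 per group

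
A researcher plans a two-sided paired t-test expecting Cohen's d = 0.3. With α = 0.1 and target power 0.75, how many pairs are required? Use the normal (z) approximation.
n = 60 pairs

Sample size formula (paired t-test, normal approximation):
n = ((z_{α/2} + z_β) / d)²

z_{α/2} = 1.645 (for α = 0.1, two-sided)
z_β = 0.674 (for power = 0.75)
d = 0.3

n = ((1.645 + 0.674) / 0.3)²
n = (7.730)²
n ≈ 59.75
Round up to the next whole number: n = 60 pairs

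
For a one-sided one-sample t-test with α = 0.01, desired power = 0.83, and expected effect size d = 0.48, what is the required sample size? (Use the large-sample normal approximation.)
n = 47

Sample size formula (one-sample t-test, normal approximation):
n = ((z_α + z_β) / d)²

z_α = 2.326 (for α = 0.01, one-sided)
z_β = 0.954 (for power = 0.83)
d = 0.48

n = ((2.326 + 0.954) / 0.48)²
n = (6.833)²
n ≈ 46.69
Round up to the next whole number: n = 47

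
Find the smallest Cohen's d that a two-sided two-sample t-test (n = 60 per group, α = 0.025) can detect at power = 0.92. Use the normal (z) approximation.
d ≈ 0.67

Minimum detectable effect (two-sample t-test, normal approximation):
d = (z_{α/2} + z_β) / √(n/2)
d = (2.241 + 1.405) / √(60/2)
d = 3.646 / 5.477
d ≈ 0.67

By Cohen's convention (0.2 small / 0.5 medium / 0.8 large): medium effect.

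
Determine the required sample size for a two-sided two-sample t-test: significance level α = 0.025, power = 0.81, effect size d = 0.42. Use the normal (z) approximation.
n = 111 per group

Sample size formula (two-sample t-test, normal approximation):
n = 2 · ((z_{α/2} + z_β) / d)²

z_{α/2} = 2.241 (for α = 0.025, two-sided)
z_β = 0.878 (for power = 0.81)
d = 0.42

n = 2 · ((2.241 + 0.878) / 0.42)²
n = 2 · (7.426)²
n ≈ 110.29
Round up to the next whole number: n = 111 per group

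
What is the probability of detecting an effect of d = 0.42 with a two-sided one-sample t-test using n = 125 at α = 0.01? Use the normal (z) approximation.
Power ≈ 0.98

Power calculation (one-sample t-test, normal approximation):
z_β = d · √n - z_{α/2}
z_β = 0.42 · √125 - 2.576
z_β = 0.42 · 11.180 - 2.576
z_β = 2.120

Power = Φ(z_β) = Φ(2.120) ≈ 0.983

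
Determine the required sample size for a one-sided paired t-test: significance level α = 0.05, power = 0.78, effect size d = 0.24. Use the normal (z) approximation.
n = 102 pairs

Sample size formula (paired t-test, normal approximation):
n = ((z_α + z_β) / d)²

z_α = 1.645 (for α = 0.05, one-sided)
z_β = 0.772 (for power = 0.78)
d = 0.24

n = ((1.645 + 0.772) / 0.24)²
n = (10.071)²
n ≈ 101.43
Round up to the next whole number: n = 102 pairs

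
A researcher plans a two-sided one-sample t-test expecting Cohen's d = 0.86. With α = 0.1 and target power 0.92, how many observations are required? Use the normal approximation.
n = 13

Sample size formula (one-sample t-test, normal approximation):
n = ((z_{α/2} + z_β) / d)²

z_{α/2} = 1.645 (for α = 0.1, two-sided)
z_β = 1.405 (for power = 0.92)
d = 0.86

n = ((1.645 + 1.405) / 0.86)²
n = (3.547)²
n ≈ 12.58
Round up to the next whole number: n = 13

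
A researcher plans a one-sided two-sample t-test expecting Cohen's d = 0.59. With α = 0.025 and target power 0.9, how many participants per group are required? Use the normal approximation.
n = 61 per group

Sample size formula (two-sample t-test, normal approximation):
n = 2 · ((z_α + z_β) / d)²

z_α = 1.960 (for α = 0.025, one-sided)
z_β = 1.282 (for power = 0.9)
d = 0.59

n = 2 · ((1.960 + 1.282) / 0.59)²
n = 2 · (5.495)²
n ≈ 60.39
Round up to the next whole number: n = 61 per group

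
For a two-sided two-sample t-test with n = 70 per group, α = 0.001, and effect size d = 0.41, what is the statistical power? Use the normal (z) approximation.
Power ≈ 0.19

Power calculation (two-sample t-test, normal approximation):
z_β = d · √(n/2) - z_{α/2}
z_β = 0.41 · √(70/2) - 3.291
z_β = 0.41 · 5.916 - 3.291
z_β = -0.865

Power = Φ(z_β) = Φ(-0.865) ≈ 0.194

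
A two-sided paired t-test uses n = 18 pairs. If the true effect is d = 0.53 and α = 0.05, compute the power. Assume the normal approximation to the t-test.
Power ≈ 0.61

Power calculation (paired t-test, normal approximation):
z_β = d · √n - z_{α/2}
z_β = 0.53 · √18 - 1.960
z_β = 0.53 · 4.243 - 1.960
z_β = 0.289

Power = Φ(z_β) = Φ(0.289) ≈ 0.614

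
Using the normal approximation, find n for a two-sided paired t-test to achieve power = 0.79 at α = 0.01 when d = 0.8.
n = 18 pairs

Sample size formula (paired t-test, normal approximation):
n = ((z_{α/2} + z_β) / d)²

z_{α/2} = 2.576 (for α = 0.01, two-sided)
z_β = 0.806 (for power = 0.79)
d = 0.8

n = ((2.576 + 0.806) / 0.8)²
n = (4.228)²
n ≈ 17.88
Round up to the next whole number: n = 18 pairs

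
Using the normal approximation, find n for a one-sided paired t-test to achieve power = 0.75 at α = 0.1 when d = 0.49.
n = 16 pairs

Sample size formula (paired t-test, normal approximation):
n = ((z_α + z_β) / d)²

z_α = 1.282 (for α = 0.1, one-sided)
z_β = 0.674 (for power = 0.75)
d = 0.49

n = ((1.282 + 0.674) / 0.49)²
n = (3.992)²
n ≈ 15.94
Round up to the next whole number: n = 16 pairs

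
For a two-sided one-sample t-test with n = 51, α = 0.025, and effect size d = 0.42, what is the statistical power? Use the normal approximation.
Power ≈ 0.78

Power calculation (one-sample t-test, normal approximation):
z_β = d · √n - z_{α/2}
z_β = 0.42 · √51 - 2.241
z_β = 0.42 · 7.141 - 2.241
z_β = 0.758

Power = Φ(z_β) = Φ(0.758) ≈ 0.776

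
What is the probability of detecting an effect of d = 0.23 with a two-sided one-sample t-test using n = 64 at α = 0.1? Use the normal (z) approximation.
Power ≈ 0.58

Power calculation (one-sample t-test, normal approximation):
z_β = d · √n - z_{α/2}
z_β = 0.23 · √64 - 1.645
z_β = 0.23 · 8.000 - 1.645
z_β = 0.195

Power = Φ(z_β) = Φ(0.195) ≈ 0.577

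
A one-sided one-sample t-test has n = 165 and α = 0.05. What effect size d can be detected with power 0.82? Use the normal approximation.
d ≈ 0.20

Minimum detectable effect (one-sample t-test, normal approximation):
d = (z_α + z_β) / √n
d = (1.645 + 0.915) / √165
d = 2.560 / 12.845
d ≈ 0.20

By Cohen's convention (0.2 small / 0.5 medium / 0.8 large): small effect.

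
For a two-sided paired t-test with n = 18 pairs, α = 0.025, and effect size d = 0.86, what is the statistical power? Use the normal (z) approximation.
Power ≈ 0.92

Power calculation (paired t-test, normal approximation):
z_β = d · √n - z_{α/2}
z_β = 0.86 · √18 - 2.241
z_β = 0.86 · 4.243 - 2.241
z_β = 1.407

Power = Φ(z_β) = Φ(1.407) ≈ 0.920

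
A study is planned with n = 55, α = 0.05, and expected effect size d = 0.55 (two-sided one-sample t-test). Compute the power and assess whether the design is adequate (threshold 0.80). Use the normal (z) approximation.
Power ≈ 0.98; the study is adequately powered (power ≥ 0.80)

Power calculation (one-sample t-test, normal approximation):
z_β = d · √n - z_{α/2}
z_β = 0.55 · √55 - 1.960
z_β = 0.55 · 7.416 - 1.960
z_β = 2.119

Power = Φ(z_β) = Φ(2.119) ≈ 0.983

Effect size d = 0.55 is medium by Cohen's convention (0.2/0.5/0.8).

Threshold: power ≥ 0.80 is conventionally adequate.
Power ≈ 0.98 → the study is adequately powered (power ≥ 0.80).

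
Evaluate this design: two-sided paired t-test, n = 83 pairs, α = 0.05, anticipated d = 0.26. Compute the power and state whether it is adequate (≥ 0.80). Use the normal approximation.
Power ≈ 0.66; the study is underpowered (power < 0.80)

Power calculation (paired t-test, normal approximation):
z_β = d · √n - z_{α/2}
z_β = 0.26 · √83 - 1.960
z_β = 0.26 · 9.110 - 1.960
z_β = 0.409

Power = Φ(z_β) = Φ(0.409) ≈ 0.659

Effect size d = 0.26 is small by Cohen's convention (0.2/0.5/0.8).

Threshold: power ≥ 0.80 is conventionally adequate.
Power ≈ 0.66 → the study is underpowered (power < 0.80).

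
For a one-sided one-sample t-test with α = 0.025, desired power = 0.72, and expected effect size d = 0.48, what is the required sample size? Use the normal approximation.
n = 29

Sample size formula (one-sample t-test, normal approximation):
n = ((z_α + z_β) / d)²

z_α = 1.960 (for α = 0.025, one-sided)
z_β = 0.583 (for power = 0.72)
d = 0.48

n = ((1.960 + 0.583) / 0.48)²
n = (5.298)²
n ≈ 28.07
Round up to the next whole number: n = 29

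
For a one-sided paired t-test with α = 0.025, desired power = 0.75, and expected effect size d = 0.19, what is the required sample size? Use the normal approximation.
n = 193 pairs

Sample size formula (paired t-test, normal approximation):
n = ((z_α + z_β) / d)²

z_α = 1.960 (for α = 0.025, one-sided)
z_β = 0.674 (for power = 0.75)
d = 0.19

n = ((1.960 + 0.674) / 0.19)²
n = (13.863)²
n ≈ 192.18
Round up to the next whole number: n = 193 pairs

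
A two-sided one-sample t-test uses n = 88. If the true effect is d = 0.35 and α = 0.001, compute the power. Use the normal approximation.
Power ≈ 0.50

Power calculation (one-sample t-test, normal approximation):
z_β = d · √n - z_{α/2}
z_β = 0.35 · √88 - 3.291
z_β = 0.35 · 9.381 - 3.291
z_β = -0.007

Power = Φ(z_β) = Φ(-0.007) ≈ 0.497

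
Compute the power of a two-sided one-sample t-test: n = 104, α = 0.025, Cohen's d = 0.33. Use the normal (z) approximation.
Power ≈ 0.87

Power calculation (one-sample t-test, normal approximation):
z_β = d · √n - z_{α/2}
z_β = 0.33 · √104 - 2.241
z_β = 0.33 · 10.198 - 2.241
z_β = 1.124

Power = Φ(z_β) = Φ(1.124) ≈ 0.869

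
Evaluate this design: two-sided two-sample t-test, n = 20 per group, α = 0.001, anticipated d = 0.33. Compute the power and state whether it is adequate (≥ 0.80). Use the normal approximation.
Power ≈ 0.01; the study is underpowered (power < 0.80)

Power calculation (two-sample t-test, normal approximation):
z_β = d · √(n/2) - z_{α/2}
z_β = 0.33 · √(20/2) - 3.291
z_β = 0.33 · 3.162 - 3.291
z_β = -2.247

Power = Φ(z_β) = Φ(-2.247) ≈ 0.012

Effect size d = 0.33 is small by Cohen's convention (0.2/0.5/0.8).

Threshold: power ≥ 0.80 is conventionally adequate.
Power ≈ 0.01 → the study is underpowered (power < 0.80).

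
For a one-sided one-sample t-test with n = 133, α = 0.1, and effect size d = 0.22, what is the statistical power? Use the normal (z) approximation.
Power ≈ 0.90

Power calculation (one-sample t-test, normal approximation):
z_β = d · √n - z_α
z_β = 0.22 · √133 - 1.282
z_β = 0.22 · 11.533 - 1.282
z_β = 1.256

Power = Φ(z_β) = Φ(1.256) ≈ 0.895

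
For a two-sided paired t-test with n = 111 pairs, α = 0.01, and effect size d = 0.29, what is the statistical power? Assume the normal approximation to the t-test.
Power ≈ 0.68

Power calculation (paired t-test, normal approximation):
z_β = d · √n - z_{α/2}
z_β = 0.29 · √111 - 2.576
z_β = 0.29 · 10.536 - 2.576
z_β = 0.480

Power = Φ(z_β) = Φ(0.480) ≈ 0.684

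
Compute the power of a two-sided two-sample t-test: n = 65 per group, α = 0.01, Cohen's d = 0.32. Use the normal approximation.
Power ≈ 0.23

Power calculation (two-sample t-test, normal approximation):
z_β = d · √(n/2) - z_{α/2}
z_β = 0.32 · √(65/2) - 2.576
z_β = 0.32 · 5.701 - 2.576
z_β = -0.752

Power = Φ(z_β) = Φ(-0.752) ≈ 0.226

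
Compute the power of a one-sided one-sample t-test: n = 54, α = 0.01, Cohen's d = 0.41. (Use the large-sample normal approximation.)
Power ≈ 0.75

Power calculation (one-sample t-test, normal approximation):
z_β = d · √n - z_α
z_β = 0.41 · √54 - 2.326
z_β = 0.41 · 7.348 - 2.326
z_β = 0.687

Power = Φ(z_β) = Φ(0.687) ≈ 0.754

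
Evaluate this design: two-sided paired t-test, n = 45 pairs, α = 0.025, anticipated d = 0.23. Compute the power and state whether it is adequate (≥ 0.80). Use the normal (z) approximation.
Power ≈ 0.24; the study is underpowered (power < 0.80)

Power calculation (paired t-test, normal approximation):
z_β = d · √n - z_{α/2}
z_β = 0.23 · √45 - 2.241
z_β = 0.23 · 6.708 - 2.241
z_β = -0.699

Power = Φ(z_β) = Φ(-0.699) ≈ 0.242

Effect size d = 0.23 is small by Cohen's convention (0.2/0.5/0.8).

Threshold: power ≥ 0.80 is conventionally adequate.
Power ≈ 0.24 → the study is underpowered (power < 0.80).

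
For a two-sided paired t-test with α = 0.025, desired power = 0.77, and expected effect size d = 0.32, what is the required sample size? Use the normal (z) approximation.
n = 87 pairs

Sample size formula (paired t-test, normal approximation):
n = ((z_{α/2} + z_β) / d)²

z_{α/2} = 2.241 (for α = 0.025, two-sided)
z_β = 0.739 (for power = 0.77)
d = 0.32

n = ((2.241 + 0.739) / 0.32)²
n = (9.313)²
n ≈ 86.73
Round up to the next whole number: n = 87 pairs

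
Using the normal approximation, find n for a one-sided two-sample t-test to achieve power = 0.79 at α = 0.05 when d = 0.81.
n = 19 per group

Sample size formula (two-sample t-test, normal approximation):
n = 2 · ((z_α + z_β) / d)²

z_α = 1.645 (for α = 0.05, one-sided)
z_β = 0.806 (for power = 0.79)
d = 0.81

n = 2 · ((1.645 + 0.806) / 0.81)²
n = 2 · (3.026)²
n ≈ 18.31
Round up to the next whole number: n = 19 per group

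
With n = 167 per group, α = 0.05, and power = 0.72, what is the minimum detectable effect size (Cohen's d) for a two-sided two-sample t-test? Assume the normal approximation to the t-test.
d ≈ 0.28

Minimum detectable effect (two-sample t-test, normal approximation):
d = (z_{α/2} + z_β) / √(n/2)
d = (1.960 + 0.583) / √(167/2)
d = 2.543 / 9.138
d ≈ 0.28

By Cohen's convention (0.2 small / 0.5 medium / 0.8 large): small effect.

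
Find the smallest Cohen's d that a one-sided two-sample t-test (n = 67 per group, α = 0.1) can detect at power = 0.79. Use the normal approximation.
d ≈ 0.36

Minimum detectable effect (two-sample t-test, normal approximation):
d = (z_α + z_β) / √(n/2)
d = (1.282 + 0.806) / √(67/2)
d = 2.088 / 5.788
d ≈ 0.36

By Cohen's convention (0.2 small / 0.5 medium / 0.8 large): small effect.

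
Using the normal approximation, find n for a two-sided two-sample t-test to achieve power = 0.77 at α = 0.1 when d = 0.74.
n = 21 per group

Sample size formula (two-sample t-test, normal approximation):
n = 2 · ((z_{α/2} + z_β) / d)²

z_{α/2} = 1.645 (for α = 0.1, two-sided)
z_β = 0.739 (for power = 0.77)
d = 0.74

n = 2 · ((1.645 + 0.739) / 0.74)²
n = 2 · (3.222)²
n ≈ 20.76
Round up to the next whole number: n = 21 per group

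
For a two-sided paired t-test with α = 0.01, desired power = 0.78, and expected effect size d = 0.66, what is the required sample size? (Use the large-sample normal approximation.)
n = 26 pairs

Sample size formula (paired t-test, normal approximation):
n = ((z_{α/2} + z_β) / d)²

z_{α/2} = 2.576 (for α = 0.01, two-sided)
z_β = 0.772 (for power = 0.78)
d = 0.66

n = ((2.576 + 0.772) / 0.66)²
n = (5.073)²
n ≈ 25.74
Round up to the next whole number: n = 26 pairs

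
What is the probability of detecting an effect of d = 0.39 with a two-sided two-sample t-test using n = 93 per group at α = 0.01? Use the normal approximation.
Power ≈ 0.53

Power calculation (two-sample t-test, normal approximation):
z_β = d · √(n/2) - z_{α/2}
z_β = 0.39 · √(93/2) - 2.576
z_β = 0.39 · 6.819 - 2.576
z_β = 0.084

Power = Φ(z_β) = Φ(0.084) ≈ 0.533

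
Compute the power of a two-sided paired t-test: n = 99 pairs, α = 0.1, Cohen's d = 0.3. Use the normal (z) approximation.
Power ≈ 0.91

Power calculation (paired t-test, normal approximation):
z_β = d · √n - z_{α/2}
z_β = 0.3 · √99 - 1.645
z_β = 0.3 · 9.950 - 1.645
z_β = 1.340

Power = Φ(z_β) = Φ(1.340) ≈ 0.910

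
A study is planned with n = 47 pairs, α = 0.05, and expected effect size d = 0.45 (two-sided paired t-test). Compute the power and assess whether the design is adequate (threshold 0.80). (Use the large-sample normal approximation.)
Power ≈ 0.87; the study is adequately powered (power ≥ 0.80)

Power calculation (paired t-test, normal approximation):
z_β = d · √n - z_{α/2}
z_β = 0.45 · √47 - 1.960
z_β = 0.45 · 6.856 - 1.960
z_β = 1.125

Power = Φ(z_β) = Φ(1.125) ≈ 0.870

Effect size d = 0.45 is small by Cohen's convention (0.2/0.5/0.8).

Threshold: power ≥ 0.80 is conventionally adequate.
Power ≈ 0.87 → the study is adequately powered (power ≥ 0.80).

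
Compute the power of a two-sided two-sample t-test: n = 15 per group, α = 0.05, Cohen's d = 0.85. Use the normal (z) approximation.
Power ≈ 0.64

Power calculation (two-sample t-test, normal approximation):
z_β = d · √(n/2) - z_{α/2}
z_β = 0.85 · √(15/2) - 1.960
z_β = 0.85 · 2.739 - 1.960
z_β = 0.368

Power = Φ(z_β) = Φ(0.368) ≈ 0.644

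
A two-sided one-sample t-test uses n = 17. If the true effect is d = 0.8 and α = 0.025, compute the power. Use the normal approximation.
Power ≈ 0.85

Power calculation (one-sample t-test, normal approximation):
z_β = d · √n - z_{α/2}
z_β = 0.8 · √17 - 2.241
z_β = 0.8 · 4.123 - 2.241
z_β = 1.057

Power = Φ(z_β) = Φ(1.057) ≈ 0.855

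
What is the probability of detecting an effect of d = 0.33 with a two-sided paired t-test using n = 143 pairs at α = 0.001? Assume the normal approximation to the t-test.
Power ≈ 0.74

Power calculation (paired t-test, normal approximation):
z_β = d · √n - z_{α/2}
z_β = 0.33 · √143 - 3.291
z_β = 0.33 · 11.958 - 3.291
z_β = 0.656

Power = Φ(z_β) = Φ(0.656) ≈ 0.744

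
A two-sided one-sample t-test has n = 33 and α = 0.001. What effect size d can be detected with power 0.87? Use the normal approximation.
d ≈ 0.77

Minimum detectable effect (one-sample t-test, normal approximation):
d = (z_{α/2} + z_β) / √n
d = (3.291 + 1.126) / √33
d = 4.417 / 5.745
d ≈ 0.77

By Cohen's convention (0.2 small / 0.5 medium / 0.8 large): medium effect.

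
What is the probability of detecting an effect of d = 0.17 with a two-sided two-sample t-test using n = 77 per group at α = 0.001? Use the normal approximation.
Power ≈ 0.01

Power calculation (two-sample t-test, normal approximation):
z_β = d · √(n/2) - z_{α/2}
z_β = 0.17 · √(77/2) - 3.291
z_β = 0.17 · 6.205 - 3.291
z_β = -2.236

Power = Φ(z_β) = Φ(-2.236) ≈ 0.013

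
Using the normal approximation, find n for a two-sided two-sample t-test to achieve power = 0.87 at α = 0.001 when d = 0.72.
n = 76 per group

Sample size formula (two-sample t-test, normal approximation):
n = 2 · ((z_{α/2} + z_β) / d)²

z_{α/2} = 3.291 (for α = 0.001, two-sided)
z_β = 1.126 (for power = 0.87)
d = 0.72

n = 2 · ((3.291 + 1.126) / 0.72)²
n = 2 · (6.135)²
n ≈ 75.28
Round up to the next whole number: n = 76 per group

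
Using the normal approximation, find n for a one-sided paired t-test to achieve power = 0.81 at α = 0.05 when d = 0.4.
n = 40 pairs

Sample size formula (paired t-test, normal approximation):
n = ((z_α + z_β) / d)²

z_α = 1.645 (for α = 0.05, one-sided)
z_β = 0.878 (for power = 0.81)
d = 0.4

n = ((1.645 + 0.878) / 0.4)²
n = (6.308)²
n ≈ 39.79
Round up to the next whole number: n = 40 pairs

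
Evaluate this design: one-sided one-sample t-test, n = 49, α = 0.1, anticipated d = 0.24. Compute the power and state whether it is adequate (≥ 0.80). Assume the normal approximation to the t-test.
Power ≈ 0.65; the study is underpowered (power < 0.80)

Power calculation (one-sample t-test, normal approximation):
z_β = d · √n - z_α
z_β = 0.24 · √49 - 1.282
z_β = 0.24 · 7.000 - 1.282
z_β = 0.398

Power = Φ(z_β) = Φ(0.398) ≈ 0.655

Effect size d = 0.24 is small by Cohen's convention (0.2/0.5/0.8).

Threshold: power ≥ 0.80 is conventionally adequate.
Power ≈ 0.65 → the study is underpowered (power < 0.80).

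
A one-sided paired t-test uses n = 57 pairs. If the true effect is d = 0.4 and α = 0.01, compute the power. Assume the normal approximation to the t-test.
Power ≈ 0.76

Power calculation (paired t-test, normal approximation):
z_β = d · √n - z_α
z_β = 0.4 · √57 - 2.326
z_β = 0.4 · 7.550 - 2.326
z_β = 0.694

Power = Φ(z_β) = Φ(0.694) ≈ 0.756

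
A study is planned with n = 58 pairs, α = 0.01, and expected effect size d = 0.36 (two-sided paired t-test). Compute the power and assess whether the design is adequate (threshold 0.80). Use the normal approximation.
Power ≈ 0.57; the study is underpowered (power < 0.80)

Power calculation (paired t-test, normal approximation):
z_β = d · √n - z_{α/2}
z_β = 0.36 · √58 - 2.576
z_β = 0.36 · 7.616 - 2.576
z_β = 0.166

Power = Φ(z_β) = Φ(0.166) ≈ 0.566

Effect size d = 0.36 is small by Cohen's convention (0.2/0.5/0.8).

Threshold: power ≥ 0.80 is conventionally adequate.
Power ≈ 0.57 → the study is underpowered (power < 0.80).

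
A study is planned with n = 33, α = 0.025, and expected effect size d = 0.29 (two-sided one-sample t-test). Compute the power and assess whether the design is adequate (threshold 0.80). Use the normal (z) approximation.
Power ≈ 0.28; the study is underpowered (power < 0.80)

Power calculation (one-sample t-test, normal approximation):
z_β = d · √n - z_{α/2}
z_β = 0.29 · √33 - 2.241
z_β = 0.29 · 5.745 - 2.241
z_β = -0.575

Power = Φ(z_β) = Φ(-0.575) ≈ 0.282

Effect size d = 0.29 is small by Cohen's convention (0.2/0.5/0.8).

Threshold: power ≥ 0.80 is conventionally adequate.
Power ≈ 0.28 → the study is underpowered (power < 0.80).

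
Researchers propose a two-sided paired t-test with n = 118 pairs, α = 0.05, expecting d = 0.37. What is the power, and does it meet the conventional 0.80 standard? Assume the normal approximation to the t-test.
Power ≈ 0.98; the study is adequately powered (power ≥ 0.80)

Power calculation (paired t-test, normal approximation):
z_β = d · √n - z_{α/2}
z_β = 0.37 · √118 - 1.960
z_β = 0.37 · 10.863 - 1.960
z_β = 2.059

Power = Φ(z_β) = Φ(2.059) ≈ 0.980

Effect size d = 0.37 is small by Cohen's convention (0.2/0.5/0.8).

Threshold: power ≥ 0.80 is conventionally adequate.
Power ≈ 0.98 → the study is adequately powered (power ≥ 0.80).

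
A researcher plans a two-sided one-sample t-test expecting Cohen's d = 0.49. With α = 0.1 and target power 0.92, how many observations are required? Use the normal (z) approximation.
n = 39

Sample size formula (one-sample t-test, normal approximation):
n = ((z_{α/2} + z_β) / d)²

z_{α/2} = 1.645 (for α = 0.1, two-sided)
z_β = 1.405 (for power = 0.92)
d = 0.49

n = ((1.645 + 1.405) / 0.49)²
n = (6.224)²
n ≈ 38.74
Round up to the next whole number: n = 39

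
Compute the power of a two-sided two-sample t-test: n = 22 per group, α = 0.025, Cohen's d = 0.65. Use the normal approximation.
Power ≈ 0.47

Power calculation (two-sample t-test, normal approximation):
z_β = d · √(n/2) - z_{α/2}
z_β = 0.65 · √(22/2) - 2.241
z_β = 0.65 · 3.317 - 2.241
z_β = -0.086

Power = Φ(z_β) = Φ(-0.086) ≈ 0.466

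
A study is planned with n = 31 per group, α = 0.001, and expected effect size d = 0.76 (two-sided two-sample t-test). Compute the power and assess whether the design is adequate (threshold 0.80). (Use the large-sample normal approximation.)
Power ≈ 0.38; the study is underpowered (power < 0.80)

Power calculation (two-sample t-test, normal approximation):
z_β = d · √(n/2) - z_{α/2}
z_β = 0.76 · √(31/2) - 3.291
z_β = 0.76 · 3.937 - 3.291
z_β = -0.298

Power = Φ(z_β) = Φ(-0.298) ≈ 0.383

Effect size d = 0.76 is medium by Cohen's convention (0.2/0.5/0.8).

Threshold: power ≥ 0.80 is conventionally adequate.
Power ≈ 0.38 → the study is underpowered (power < 0.80).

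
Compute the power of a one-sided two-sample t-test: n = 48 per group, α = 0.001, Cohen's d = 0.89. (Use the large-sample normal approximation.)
Power ≈ 0.90

Power calculation (two-sample t-test, normal approximation):
z_β = d · √(n/2) - z_α
z_β = 0.89 · √(48/2) - 3.090
z_β = 0.89 · 4.899 - 3.090
z_β = 1.270

Power = Φ(z_β) = Φ(1.270) ≈ 0.898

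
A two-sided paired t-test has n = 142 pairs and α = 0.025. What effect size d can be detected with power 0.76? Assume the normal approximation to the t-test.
d ≈ 0.25

Minimum detectable effect (paired t-test, normal approximation):
d = (z_{α/2} + z_β) / √n
d = (2.241 + 0.706) / √142
d = 2.948 / 11.916
d ≈ 0.25

By Cohen's convention (0.2 small / 0.5 medium / 0.8 large): small effect.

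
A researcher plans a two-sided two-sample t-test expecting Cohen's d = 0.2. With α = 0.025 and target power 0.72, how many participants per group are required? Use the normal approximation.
n = 399 per group

Sample size formula (two-sample t-test, normal approximation):
n = 2 · ((z_{α/2} + z_β) / d)²

z_{α/2} = 2.241 (for α = 0.025, two-sided)
z_β = 0.583 (for power = 0.72)
d = 0.2

n = 2 · ((2.241 + 0.583) / 0.2)²
n = 2 · (14.120)²
n ≈ 398.75
Round up to the next whole number: n = 399 per group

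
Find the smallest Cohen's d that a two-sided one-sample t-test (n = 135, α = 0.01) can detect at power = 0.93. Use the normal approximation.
d ≈ 0.35

Minimum detectable effect (one-sample t-test, normal approximation):
d = (z_{α/2} + z_β) / √n
d = (2.576 + 1.476) / √135
d = 4.052 / 11.619
d ≈ 0.35

By Cohen's convention (0.2 small / 0.5 medium / 0.8 large): small effect.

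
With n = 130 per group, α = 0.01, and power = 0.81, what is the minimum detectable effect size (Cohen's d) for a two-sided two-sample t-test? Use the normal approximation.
d ≈ 0.43

Minimum detectable effect (two-sample t-test, normal approximation):
d = (z_{α/2} + z_β) / √(n/2)
d = (2.576 + 0.878) / √(130/2)
d = 3.454 / 8.062
d ≈ 0.43

By Cohen's convention (0.2 small / 0.5 medium / 0.8 large): small effect.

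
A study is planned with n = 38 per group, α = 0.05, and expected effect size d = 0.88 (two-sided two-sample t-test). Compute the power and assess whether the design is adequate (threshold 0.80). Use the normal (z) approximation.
Power ≈ 0.97; the study is adequately powered (power ≥ 0.80)

Power calculation (two-sample t-test, normal approximation):
z_β = d · √(n/2) - z_{α/2}
z_β = 0.88 · √(38/2) - 1.960
z_β = 0.88 · 4.359 - 1.960
z_β = 1.876

Power = Φ(z_β) = Φ(1.876) ≈ 0.970

Effect size d = 0.88 is large by Cohen's convention (0.2/0.5/0.8).

Threshold: power ≥ 0.80 is conventionally adequate.
Power ≈ 0.97 → the study is adequately powered (power ≥ 0.80).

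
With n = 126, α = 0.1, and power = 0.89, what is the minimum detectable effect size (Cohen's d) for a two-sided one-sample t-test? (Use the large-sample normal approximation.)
d ≈ 0.26

Minimum detectable effect (one-sample t-test, normal approximation):
d = (z_{α/2} + z_β) / √n
d = (1.645 + 1.227) / √126
d = 2.871 / 11.225
d ≈ 0.26

By Cohen's convention (0.2 small / 0.5 medium / 0.8 large): small effect.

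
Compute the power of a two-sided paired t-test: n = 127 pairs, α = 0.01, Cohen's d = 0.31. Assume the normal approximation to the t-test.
Power ≈ 0.82

Power calculation (paired t-test, normal approximation):
z_β = d · √n - z_{α/2}
z_β = 0.31 · √127 - 2.576
z_β = 0.31 · 11.269 - 2.576
z_β = 0.918

Power = Φ(z_β) = Φ(0.918) ≈ 0.821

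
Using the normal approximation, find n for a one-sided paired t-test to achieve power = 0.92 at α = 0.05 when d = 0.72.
n = 18 pairs

Sample size formula (paired t-test, normal approximation):
n = ((z_α + z_β) / d)²

z_α = 1.645 (for α = 0.05, one-sided)
z_β = 1.405 (for power = 0.92)
d = 0.72

n = ((1.645 + 1.405) / 0.72)²
n = (4.236)²
n ≈ 17.94
Round up to the next whole number: n = 18 pairs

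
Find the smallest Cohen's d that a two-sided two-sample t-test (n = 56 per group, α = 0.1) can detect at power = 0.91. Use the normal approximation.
d ≈ 0.56

Minimum detectable effect (two-sample t-test, normal approximation):
d = (z_{α/2} + z_β) / √(n/2)
d = (1.645 + 1.341) / √(56/2)
d = 2.986 / 5.292
d ≈ 0.56

By Cohen's convention (0.2 small / 0.5 medium / 0.8 large): medium effect.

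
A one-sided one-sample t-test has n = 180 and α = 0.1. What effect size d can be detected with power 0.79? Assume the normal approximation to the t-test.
d ≈ 0.16

Minimum detectable effect (one-sample t-test, normal approximation):
d = (z_α + z_β) / √n
d = (1.282 + 0.806) / √180
d = 2.088 / 13.416
d ≈ 0.16

By Cohen's convention (0.2 small / 0.5 medium / 0.8 large): very small effect.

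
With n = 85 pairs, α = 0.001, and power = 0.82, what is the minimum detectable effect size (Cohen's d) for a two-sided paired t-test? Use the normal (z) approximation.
d ≈ 0.46

Minimum detectable effect (paired t-test, normal approximation):
d = (z_{α/2} + z_β) / √n
d = (3.291 + 0.915) / √85
d = 4.206 / 9.220
d ≈ 0.46

By Cohen's convention (0.2 small / 0.5 medium / 0.8 large): small effect.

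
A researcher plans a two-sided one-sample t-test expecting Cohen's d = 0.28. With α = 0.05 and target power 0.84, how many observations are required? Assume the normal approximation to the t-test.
n = 112

Sample size formula (one-sample t-test, normal approximation):
n = ((z_{α/2} + z_β) / d)²

z_{α/2} = 1.960 (for α = 0.05, two-sided)
z_β = 0.994 (for power = 0.84)
d = 0.28

n = ((1.960 + 0.994) / 0.28)²
n = (10.550)²
n ≈ 111.30
Round up to the next whole number: n = 112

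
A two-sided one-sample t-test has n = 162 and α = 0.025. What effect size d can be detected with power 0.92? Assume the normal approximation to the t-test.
d ≈ 0.29

Minimum detectable effect (one-sample t-test, normal approximation):
d = (z_{α/2} + z_β) / √n
d = (2.241 + 1.405) / √162
d = 3.646 / 12.728
d ≈ 0.29

By Cohen's convention (0.2 small / 0.5 medium / 0.8 large): small effect.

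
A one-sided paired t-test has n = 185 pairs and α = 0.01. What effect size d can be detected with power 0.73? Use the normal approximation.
d ≈ 0.22

Minimum detectable effect (paired t-test, normal approximation):
d = (z_α + z_β) / √n
d = (2.326 + 0.613) / √185
d = 2.939 / 13.601
d ≈ 0.22

By Cohen's convention (0.2 small / 0.5 medium / 0.8 large): small effect.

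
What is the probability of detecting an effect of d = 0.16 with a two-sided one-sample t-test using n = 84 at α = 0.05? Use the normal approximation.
Power ≈ 0.31

Power calculation (one-sample t-test, normal approximation):
z_β = d · √n - z_{α/2}
z_β = 0.16 · √84 - 1.960
z_β = 0.16 · 9.165 - 1.960
z_β = -0.494

Power = Φ(z_β) = Φ(-0.494) ≈ 0.311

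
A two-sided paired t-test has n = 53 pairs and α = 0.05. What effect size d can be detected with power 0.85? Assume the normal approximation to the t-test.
d ≈ 0.41

Minimum detectable effect (paired t-test, normal approximation):
d = (z_{α/2} + z_β) / √n
d = (1.960 + 1.036) / √53
d = 2.996 / 7.280
d ≈ 0.41

By Cohen's convention (0.2 small / 0.5 medium / 0.8 large): small effect.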